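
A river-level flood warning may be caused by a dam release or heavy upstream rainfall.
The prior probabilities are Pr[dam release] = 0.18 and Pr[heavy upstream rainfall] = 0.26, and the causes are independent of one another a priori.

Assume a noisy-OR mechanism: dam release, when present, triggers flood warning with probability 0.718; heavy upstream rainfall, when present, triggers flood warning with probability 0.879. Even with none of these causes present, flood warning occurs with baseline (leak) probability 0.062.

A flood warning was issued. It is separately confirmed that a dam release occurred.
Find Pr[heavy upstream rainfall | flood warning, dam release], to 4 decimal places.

Pr[heavy upstream rainfall | flood warning, dam release] ≈ 0.3162

Under noisy-OR, P(flood warning | causes) = 1 − (1−0.062)·∏(1−qᵢ) over the active causes.
By total probability over both values of heavy upstream rainfall:
  P(flood warning | dam release) = 0.735484×0.74 + 0.967994×0.26
        = 0.544258 + 0.251678 = 0.795936
Configurations with heavy upstream rainfall contribute 0.251678, so
  P(heavy upstream rainfall | flood warning, dam release) = 0.251678 / 0.795936 ≈ 0.3162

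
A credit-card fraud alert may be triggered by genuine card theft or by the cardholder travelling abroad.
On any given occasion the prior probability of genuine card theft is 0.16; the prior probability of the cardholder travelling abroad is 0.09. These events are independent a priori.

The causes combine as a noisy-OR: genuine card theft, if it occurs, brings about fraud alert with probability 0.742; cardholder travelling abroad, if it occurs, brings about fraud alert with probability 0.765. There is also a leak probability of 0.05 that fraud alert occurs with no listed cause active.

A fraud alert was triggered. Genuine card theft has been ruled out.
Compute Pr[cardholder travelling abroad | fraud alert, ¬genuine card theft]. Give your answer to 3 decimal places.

Pr[cardholder travelling abroad | fraud alert, ¬genuine card theft] ≈ 0.606

Under noisy-OR, P(fraud alert | causes) = 1 − (1−0.05)·∏(1−qᵢ) over the active causes.
Sum P(fraud alert|·) weighted by the priors over both values of cardholder travelling abroad:
  P(fraud alert | ¬genuine card theft) = 0.05·0.91 + 0.77675·0.09
        = 0.045500 + 0.069907 = 0.115407
Keeping only the cardholder travelling abroad-present terms gives 0.069907, so
  P(cardholder travelling abroad | fraud alert, ¬genuine card theft) = 0.069907 / 0.115407 ≈ 0.606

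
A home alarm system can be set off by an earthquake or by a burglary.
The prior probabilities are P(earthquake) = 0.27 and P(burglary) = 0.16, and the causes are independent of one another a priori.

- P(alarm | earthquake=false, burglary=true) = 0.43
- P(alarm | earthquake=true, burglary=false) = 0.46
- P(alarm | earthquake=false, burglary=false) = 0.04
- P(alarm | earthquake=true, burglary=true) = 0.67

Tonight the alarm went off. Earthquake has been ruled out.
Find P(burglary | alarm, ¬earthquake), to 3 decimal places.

P(burglary | alarm, ¬earthquake) ≈ 0.672

For the numerator, keep only burglary=true terms: 0.43×0.16 = 0.068800
The normalizing constant is 0.04×0.84 + 0.43×0.16 = 0.102400
Posterior = 0.068800 / 0.102400 ≈ 0.672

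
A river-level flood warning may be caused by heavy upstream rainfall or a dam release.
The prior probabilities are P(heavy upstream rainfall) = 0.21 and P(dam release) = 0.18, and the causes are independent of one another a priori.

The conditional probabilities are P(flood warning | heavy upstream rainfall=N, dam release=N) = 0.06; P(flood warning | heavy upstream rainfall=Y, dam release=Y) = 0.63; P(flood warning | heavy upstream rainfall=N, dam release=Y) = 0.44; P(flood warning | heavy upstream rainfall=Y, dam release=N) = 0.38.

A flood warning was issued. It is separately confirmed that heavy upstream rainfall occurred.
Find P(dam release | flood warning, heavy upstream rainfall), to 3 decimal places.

Weight on dam release=true, given the evidence: 0.63×0.18 = 0.113400
Normalizer over all consistent configurations: 0.38×0.82 + 0.63×0.18 = 0.425000
Posterior = 0.113400 / 0.425000 ≈ 0.267

P(dam release | flood warning, heavy upstream rainfall) ≈ 0.267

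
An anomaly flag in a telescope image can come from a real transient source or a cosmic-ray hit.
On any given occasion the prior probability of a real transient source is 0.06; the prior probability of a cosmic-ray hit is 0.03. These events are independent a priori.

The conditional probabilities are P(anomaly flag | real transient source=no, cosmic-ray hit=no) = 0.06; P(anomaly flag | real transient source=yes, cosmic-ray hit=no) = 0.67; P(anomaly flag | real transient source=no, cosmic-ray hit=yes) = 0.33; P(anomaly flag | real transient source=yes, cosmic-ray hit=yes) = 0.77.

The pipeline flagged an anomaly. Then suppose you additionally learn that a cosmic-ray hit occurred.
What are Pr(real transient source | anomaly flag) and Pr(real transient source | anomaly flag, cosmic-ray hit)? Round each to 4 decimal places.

Weight on real transient source=true, given the evidence: 0.038994 + 0.001386 = 0.040380
Normalizer over all consistent configurations: 0.06·0.94·0.97 + 0.33·0.94·0.03 + 0.67·0.06·0.97 + 0.77·0.06·0.03 = 0.104394
Posterior = 0.040380 / 0.104394 ≈ 0.3868

Now condition on the additional information:
Sum P(anomaly flag|·) weighted by the priors over both values of real transient source:
  P(anomaly flag | cosmic-ray hit) = 0.33×0.94 + 0.77×0.06
        = 0.310200 + 0.046200 = 0.356400
Keeping only the real transient source-present terms gives 0.046200, so
  P(real transient source | anomaly flag, cosmic-ray hit) = 0.046200 / 0.356400 ≈ 0.1296

Pr(real transient source | anomaly flag) ≈ 0.3868; Pr(real transient source | anomaly flag, cosmic-ray hit) ≈ 0.1296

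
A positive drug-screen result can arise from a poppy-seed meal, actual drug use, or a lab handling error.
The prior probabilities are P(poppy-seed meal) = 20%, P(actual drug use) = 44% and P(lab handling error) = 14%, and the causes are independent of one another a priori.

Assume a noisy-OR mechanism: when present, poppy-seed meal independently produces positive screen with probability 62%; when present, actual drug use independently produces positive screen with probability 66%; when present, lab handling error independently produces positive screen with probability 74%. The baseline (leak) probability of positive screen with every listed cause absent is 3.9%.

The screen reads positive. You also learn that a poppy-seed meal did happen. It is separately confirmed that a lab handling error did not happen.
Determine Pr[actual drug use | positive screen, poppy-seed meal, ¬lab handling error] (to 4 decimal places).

Pr[actual drug use | positive screen, poppy-seed meal, ¬lab handling error] ≈ 0.5202

Under noisy-OR, P(positive screen | causes) = 1 − (1−0.039)·∏(1−qᵢ) over the active causes.
By total probability over both values of actual drug use:
  P(positive screen | poppy-seed meal, ¬lab handling error) = 0.63482×0.56 + 0.875839×0.44
        = 0.355499 + 0.385369 = 0.740868
Configurations with actual drug use contribute 0.385369, so
  P(actual drug use | positive screen, poppy-seed meal, ¬lab handling error) = 0.385369 / 0.740868 ≈ 0.5202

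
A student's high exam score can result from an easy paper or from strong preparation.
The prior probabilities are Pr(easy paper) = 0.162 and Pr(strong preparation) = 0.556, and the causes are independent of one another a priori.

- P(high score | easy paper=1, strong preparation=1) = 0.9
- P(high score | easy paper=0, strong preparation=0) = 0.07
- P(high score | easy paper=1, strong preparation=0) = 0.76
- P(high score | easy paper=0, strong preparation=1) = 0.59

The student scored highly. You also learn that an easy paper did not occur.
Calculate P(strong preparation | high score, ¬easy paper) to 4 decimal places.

P(strong preparation | high score, ¬easy paper) ≈ 0.9135

Enumerate both values of strong preparation and weight by the priors:
  P(high score | ¬easy paper) = 0.07*0.444 + 0.59*0.556
        = 0.031080 + 0.328040 = 0.359120
The terms with strong preparation present sum to 0.328040, so
  P(strong preparation | high score, ¬easy paper) = 0.328040 / 0.359120 ≈ 0.9135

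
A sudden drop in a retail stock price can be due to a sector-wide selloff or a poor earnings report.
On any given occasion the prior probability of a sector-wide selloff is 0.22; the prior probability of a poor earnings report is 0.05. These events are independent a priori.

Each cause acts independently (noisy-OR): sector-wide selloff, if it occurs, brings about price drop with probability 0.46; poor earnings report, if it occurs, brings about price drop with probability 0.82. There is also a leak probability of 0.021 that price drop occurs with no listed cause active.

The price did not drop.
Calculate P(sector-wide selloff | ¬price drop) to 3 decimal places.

Under noisy-OR, P(price drop | causes) = 1 − (1−0.021)·∏(1−qᵢ) over the active causes.
Weight on sector-wide selloff=true, given the evidence: 0.110490 + 0.001047 = 0.111537
The normalizing constant is 0.979*0.78*0.95 + 0.17622*0.78*0.05 + 0.52866*0.22*0.95 + 0.095159*0.22*0.05 = 0.843849
P(sector-wide selloff | ¬price drop) = 0.111537/0.843849 ≈ 0.132

P(sector-wide selloff | ¬price drop) ≈ 0.132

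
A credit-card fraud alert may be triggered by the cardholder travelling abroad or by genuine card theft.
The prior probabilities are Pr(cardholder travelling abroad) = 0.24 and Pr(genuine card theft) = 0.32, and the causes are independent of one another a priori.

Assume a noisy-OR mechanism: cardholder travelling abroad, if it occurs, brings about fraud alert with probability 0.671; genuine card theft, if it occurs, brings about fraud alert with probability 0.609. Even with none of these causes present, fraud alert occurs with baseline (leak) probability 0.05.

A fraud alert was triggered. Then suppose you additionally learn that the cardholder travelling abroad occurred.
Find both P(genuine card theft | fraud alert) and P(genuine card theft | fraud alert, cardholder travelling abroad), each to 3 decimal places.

Under noisy-OR, P(fraud alert | causes) = 1 − (1−0.05)·∏(1−qᵢ) over the active causes.
P(fraud alert) = 0.05·0.76·0.68 + 0.62855·0.76·0.32 + 0.68745·0.24·0.68 + 0.877793·0.24·0.32 = 0.025840 + 0.152863 + 0.112192 + 0.067415 = 0.358310
Restricting to configurations with genuine card theft present: 0.152863 + 0.067415 = 0.220278.
So P(genuine card theft | fraud alert) = 0.220278/0.358310 ≈ 0.615.

Now also conditioning on cardholder travelling abroad=true:
P(fraud alert | cardholder travelling abroad) = 0.68745×0.68 + 0.877793×0.32 = 0.467466 + 0.280894 = 0.748360
The genuine card theft-present share is 0.877793×0.32 = 0.280894.
Hence the posterior is 0.280894/0.748360 ≈ 0.375.
The drop from 0.615 to 0.375 is the explaining-away (discounting) effect.

P(genuine card theft | fraud alert) ≈ 0.615; P(genuine card theft | fraud alert, cardholder travelling abroad) ≈ 0.375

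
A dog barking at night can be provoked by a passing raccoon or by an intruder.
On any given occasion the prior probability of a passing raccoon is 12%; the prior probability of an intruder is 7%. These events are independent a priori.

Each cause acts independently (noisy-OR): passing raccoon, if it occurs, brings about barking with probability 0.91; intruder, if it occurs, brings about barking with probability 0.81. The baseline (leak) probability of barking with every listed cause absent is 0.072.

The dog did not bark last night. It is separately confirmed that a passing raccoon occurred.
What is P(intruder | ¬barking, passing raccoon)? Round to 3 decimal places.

P(intruder | ¬barking, passing raccoon) ≈ 0.014

Under noisy-OR, P(barking | causes) = 1 − (1−0.072)·∏(1−qᵢ) over the active causes.
P(¬barking | passing raccoon) = 0.08352·0.93 + 0.015869·0.07 = 0.077674 + 0.001111 = 0.078785
Restricting to configurations with intruder present: 0.015869·0.07 = 0.001111.
So P(intruder | ¬barking, passing raccoon) = 0.001111/0.078785 ≈ 0.014.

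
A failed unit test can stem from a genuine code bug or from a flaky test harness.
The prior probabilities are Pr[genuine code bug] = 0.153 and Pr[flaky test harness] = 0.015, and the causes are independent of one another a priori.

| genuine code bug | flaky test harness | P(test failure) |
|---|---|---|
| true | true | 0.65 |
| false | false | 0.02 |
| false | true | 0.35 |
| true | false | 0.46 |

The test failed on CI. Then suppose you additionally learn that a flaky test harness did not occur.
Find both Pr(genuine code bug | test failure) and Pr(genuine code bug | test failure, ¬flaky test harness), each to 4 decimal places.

Pr(genuine code bug | test failure) ≈ 0.7702; Pr(genuine code bug | test failure, ¬flaky test harness) ≈ 0.8060

Enumerate the 4 (genuine code bug, flaky test harness) configurations and weight by the priors:
  P(test failure) = 0.02*0.847*0.985 + 0.35*0.847*0.015 + 0.46*0.153*0.985 + 0.65*0.153*0.015
        = 0.016686 + 0.004447 + 0.069324 + 0.001492 = 0.091949
The terms with genuine code bug present sum to 0.070816, so
  P(genuine code bug | test failure) = 0.070816 / 0.091949 ≈ 0.7702

Now condition on the additional information:
For the numerator, keep only genuine code bug=true terms: 0.46×0.153 = 0.070380
Normalizer over all consistent configurations: 0.02×0.847 + 0.46×0.153 = 0.087320
P(genuine code bug | test failure, ¬flaky test harness) = 0.070380/0.087320 ≈ 0.8060
With flaky test harness excluded, genuine code bug must carry more of the explanatory weight for the test failure.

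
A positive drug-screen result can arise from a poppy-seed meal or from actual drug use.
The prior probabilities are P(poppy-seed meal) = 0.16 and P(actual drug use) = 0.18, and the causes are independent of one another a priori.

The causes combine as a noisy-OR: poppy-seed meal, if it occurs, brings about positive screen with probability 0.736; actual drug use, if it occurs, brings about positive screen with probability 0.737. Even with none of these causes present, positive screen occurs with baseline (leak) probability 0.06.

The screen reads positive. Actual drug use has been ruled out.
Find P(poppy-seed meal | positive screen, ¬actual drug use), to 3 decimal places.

P(poppy-seed meal | positive screen, ¬actual drug use) ≈ 0.705

Under noisy-OR, P(positive screen | causes) = 1 − (1−0.06)·∏(1−qᵢ) over the active causes.
Weight on poppy-seed meal=true, given the evidence: 0.75184×0.16 = 0.120294
Normalizer over all consistent configurations: 0.06×0.84 + 0.75184×0.16 = 0.170694
P(poppy-seed meal | positive screen, ¬actual drug use) = 0.120294/0.170694 ≈ 0.705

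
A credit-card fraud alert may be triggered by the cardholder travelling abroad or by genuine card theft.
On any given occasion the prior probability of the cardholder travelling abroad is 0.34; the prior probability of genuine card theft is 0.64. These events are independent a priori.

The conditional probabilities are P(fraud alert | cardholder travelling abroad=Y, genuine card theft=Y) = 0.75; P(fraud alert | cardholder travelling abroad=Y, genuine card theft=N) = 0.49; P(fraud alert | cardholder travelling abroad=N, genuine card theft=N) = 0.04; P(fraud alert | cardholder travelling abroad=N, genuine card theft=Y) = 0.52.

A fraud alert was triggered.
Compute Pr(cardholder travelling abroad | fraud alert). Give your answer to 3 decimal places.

Numerator (weight on configurations with cardholder travelling abroad): 0.059976 + 0.163200 = 0.223176
Denominator P(fraud alert): 0.04*0.66*0.36 + 0.52*0.66*0.64 + 0.49*0.34*0.36 + 0.75*0.34*0.64 = 0.452328
P(cardholder travelling abroad | fraud alert) = 0.223176/0.452328 ≈ 0.493

Pr(cardholder travelling abroad | fraud alert) ≈ 0.493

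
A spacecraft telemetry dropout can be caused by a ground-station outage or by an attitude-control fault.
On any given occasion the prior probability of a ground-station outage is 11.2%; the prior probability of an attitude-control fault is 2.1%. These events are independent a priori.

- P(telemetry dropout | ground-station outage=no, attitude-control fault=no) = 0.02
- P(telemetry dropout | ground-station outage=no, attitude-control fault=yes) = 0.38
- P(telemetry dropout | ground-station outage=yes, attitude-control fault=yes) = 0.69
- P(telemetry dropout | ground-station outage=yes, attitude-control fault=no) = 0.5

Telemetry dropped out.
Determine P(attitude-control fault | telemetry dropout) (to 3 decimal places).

P(attitude-control fault | telemetry dropout) ≈ 0.108

P(telemetry dropout) = 0.02·0.888·0.979 + 0.38·0.888·0.021 + 0.5·0.112·0.979 + 0.69·0.112·0.021 = 0.017387 + 0.007086 + 0.054824 + 0.001623 = 0.080920
Restricting to configurations with attitude-control fault present: 0.007086 + 0.001623 = 0.008709.
P(attitude-control fault | telemetry dropout) = 0.008709 / 0.080920 ≈ 0.108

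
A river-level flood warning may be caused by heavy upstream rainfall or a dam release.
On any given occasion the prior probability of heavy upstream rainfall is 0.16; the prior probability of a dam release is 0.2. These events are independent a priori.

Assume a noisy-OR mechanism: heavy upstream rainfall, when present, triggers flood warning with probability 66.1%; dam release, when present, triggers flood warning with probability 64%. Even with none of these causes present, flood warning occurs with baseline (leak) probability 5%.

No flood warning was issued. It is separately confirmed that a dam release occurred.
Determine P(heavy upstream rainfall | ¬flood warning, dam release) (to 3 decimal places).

Under noisy-OR, P(flood warning | causes) = 1 − (1−0.05)·∏(1−qᵢ) over the active causes.
For the numerator, keep only heavy upstream rainfall=true terms: 0.115938×0.16 = 0.018550
Normalizer over all consistent configurations: 0.342×0.84 + 0.115938×0.16 = 0.305830
Posterior = 0.018550 / 0.305830 ≈ 0.061

P(heavy upstream rainfall | ¬flood warning, dam release) ≈ 0.061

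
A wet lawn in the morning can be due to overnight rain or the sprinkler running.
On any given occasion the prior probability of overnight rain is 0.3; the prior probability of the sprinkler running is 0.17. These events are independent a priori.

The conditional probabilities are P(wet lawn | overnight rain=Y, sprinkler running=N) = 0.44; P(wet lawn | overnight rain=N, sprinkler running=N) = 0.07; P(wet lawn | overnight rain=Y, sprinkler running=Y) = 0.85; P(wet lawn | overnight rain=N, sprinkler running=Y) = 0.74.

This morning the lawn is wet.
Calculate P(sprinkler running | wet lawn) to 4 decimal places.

Weight on sprinkler running=true, given the evidence: 0.088060 + 0.043350 = 0.131410
The normalizing constant is 0.07·0.7·0.83 + 0.74·0.7·0.17 + 0.44·0.3·0.83 + 0.85·0.3·0.17 = 0.281640
Posterior = 0.131410 / 0.281640 ≈ 0.4666

P(sprinkler running | wet lawn) ≈ 0.4666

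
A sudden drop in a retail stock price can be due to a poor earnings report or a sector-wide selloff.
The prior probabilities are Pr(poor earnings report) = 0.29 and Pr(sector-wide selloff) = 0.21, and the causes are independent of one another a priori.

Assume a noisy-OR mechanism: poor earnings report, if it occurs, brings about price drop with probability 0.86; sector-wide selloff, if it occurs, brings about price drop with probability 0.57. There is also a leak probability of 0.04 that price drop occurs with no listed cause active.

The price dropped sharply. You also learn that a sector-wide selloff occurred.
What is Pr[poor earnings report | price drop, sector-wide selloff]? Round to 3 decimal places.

Under noisy-OR, P(price drop | causes) = 1 − (1−0.04)·∏(1−qᵢ) over the active causes.
Enumerate both values of poor earnings report and weight by the priors:
  P(price drop | sector-wide selloff) = 0.5872·0.71 + 0.942208·0.29
        = 0.416912 + 0.273240 = 0.690152
Configurations with poor earnings report contribute 0.273240, so
  P(poor earnings report | price drop, sector-wide selloff) = 0.273240 / 0.690152 ≈ 0.396

Pr[poor earnings report | price drop, sector-wide selloff] ≈ 0.396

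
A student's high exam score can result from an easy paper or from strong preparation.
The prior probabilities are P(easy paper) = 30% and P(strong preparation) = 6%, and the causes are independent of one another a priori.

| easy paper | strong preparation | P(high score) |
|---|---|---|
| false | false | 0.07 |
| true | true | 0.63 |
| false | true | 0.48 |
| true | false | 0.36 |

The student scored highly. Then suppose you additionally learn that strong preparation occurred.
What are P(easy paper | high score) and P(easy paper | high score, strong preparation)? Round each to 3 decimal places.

Numerator (weight on configurations with easy paper): 0.101520 + 0.011340 = 0.112860
Denominator P(high score): 0.07×0.7×0.94 + 0.48×0.7×0.06 + 0.36×0.3×0.94 + 0.63×0.3×0.06 = 0.179080
P(easy paper | high score) = 0.112860/0.179080 ≈ 0.630

With the extra evidence:
For the numerator, keep only easy paper=true terms: 0.63*0.3 = 0.189000
Normalizer over all consistent configurations: 0.48*0.7 + 0.63*0.3 = 0.525000
Posterior = 0.189000 / 0.525000 ≈ 0.360
— strong preparation explains away the evidence for easy paper.

P(easy paper | high score) ≈ 0.630; P(easy paper | high score, strong preparation) ≈ 0.360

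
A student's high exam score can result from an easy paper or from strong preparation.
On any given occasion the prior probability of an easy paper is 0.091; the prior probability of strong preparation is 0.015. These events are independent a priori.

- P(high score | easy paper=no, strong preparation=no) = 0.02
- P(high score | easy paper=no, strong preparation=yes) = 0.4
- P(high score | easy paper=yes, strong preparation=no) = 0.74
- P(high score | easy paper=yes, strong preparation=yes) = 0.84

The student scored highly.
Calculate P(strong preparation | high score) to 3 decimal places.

P(strong preparation | high score) ≈ 0.073

Weight on strong preparation=true, given the evidence: 0.005454 + 0.001147 = 0.006601
Denominator P(high score): 0.02*0.909*0.985 + 0.4*0.909*0.015 + 0.74*0.091*0.985 + 0.84*0.091*0.015 = 0.090838
Posterior = 0.006601 / 0.090838 ≈ 0.073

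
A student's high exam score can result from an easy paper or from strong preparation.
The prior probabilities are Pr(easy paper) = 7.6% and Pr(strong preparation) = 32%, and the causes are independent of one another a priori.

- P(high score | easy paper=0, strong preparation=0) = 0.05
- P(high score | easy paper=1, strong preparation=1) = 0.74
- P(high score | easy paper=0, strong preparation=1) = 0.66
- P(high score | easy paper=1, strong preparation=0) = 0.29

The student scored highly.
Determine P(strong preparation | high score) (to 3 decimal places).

For the numerator, keep only strong preparation=true terms: 0.195149 + 0.017997 = 0.213146
Denominator P(high score): 0.05×0.924×0.68 + 0.66×0.924×0.32 + 0.29×0.076×0.68 + 0.74×0.076×0.32 = 0.259549
P(strong preparation | high score) = 0.213146/0.259549 ≈ 0.821

P(strong preparation | high score) ≈ 0.821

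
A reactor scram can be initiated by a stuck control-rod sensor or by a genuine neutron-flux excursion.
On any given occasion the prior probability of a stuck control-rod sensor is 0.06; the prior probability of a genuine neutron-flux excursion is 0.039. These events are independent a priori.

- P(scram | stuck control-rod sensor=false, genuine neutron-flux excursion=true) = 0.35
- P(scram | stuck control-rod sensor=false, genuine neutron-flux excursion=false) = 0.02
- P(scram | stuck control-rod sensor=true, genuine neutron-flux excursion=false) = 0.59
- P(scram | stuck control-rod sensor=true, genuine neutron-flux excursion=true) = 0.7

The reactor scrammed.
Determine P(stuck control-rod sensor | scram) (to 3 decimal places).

P(stuck control-rod sensor | scram) ≈ 0.536

P(scram) = 0.02·0.94·0.961 + 0.35·0.94·0.039 + 0.59·0.06·0.961 + 0.7·0.06·0.039 = 0.018067 + 0.012831 + 0.034019 + 0.001638 = 0.066555
The stuck control-rod sensor-present share is 0.034019 + 0.001638 = 0.035657.
P(stuck control-rod sensor | scram) = 0.035657 / 0.066555 ≈ 0.536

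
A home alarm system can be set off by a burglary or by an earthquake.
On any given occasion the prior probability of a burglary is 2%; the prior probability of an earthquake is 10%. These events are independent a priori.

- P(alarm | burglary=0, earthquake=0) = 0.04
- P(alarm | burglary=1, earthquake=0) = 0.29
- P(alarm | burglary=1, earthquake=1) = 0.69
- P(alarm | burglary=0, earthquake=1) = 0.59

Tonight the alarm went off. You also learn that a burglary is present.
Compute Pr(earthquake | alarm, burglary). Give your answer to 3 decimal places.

Enumerate both values of earthquake and weight by the priors:
  P(alarm | burglary) = 0.29*0.9 + 0.69*0.1
        = 0.261000 + 0.069000 = 0.330000
Keeping only the earthquake-present terms gives 0.069000, so
  P(earthquake | alarm, burglary) = 0.069000 / 0.330000 ≈ 0.209

Pr(earthquake | alarm, burglary) ≈ 0.209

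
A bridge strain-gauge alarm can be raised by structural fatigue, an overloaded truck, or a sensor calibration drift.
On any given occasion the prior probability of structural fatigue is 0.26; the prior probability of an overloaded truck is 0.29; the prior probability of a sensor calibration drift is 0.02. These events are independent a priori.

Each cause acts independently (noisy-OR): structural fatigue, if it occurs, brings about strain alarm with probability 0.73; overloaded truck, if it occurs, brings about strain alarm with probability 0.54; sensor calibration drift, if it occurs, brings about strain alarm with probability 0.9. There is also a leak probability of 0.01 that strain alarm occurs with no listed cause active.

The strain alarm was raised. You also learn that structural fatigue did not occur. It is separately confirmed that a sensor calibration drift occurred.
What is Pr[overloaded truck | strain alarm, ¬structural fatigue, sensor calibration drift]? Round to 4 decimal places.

Pr[overloaded truck | strain alarm, ¬structural fatigue, sensor calibration drift] ≈ 0.3020

Under noisy-OR, P(strain alarm | causes) = 1 − (1−0.01)·∏(1−qᵢ) over the active causes.
P(strain alarm | ¬structural fatigue, sensor calibration drift) = 0.901×0.71 + 0.95446×0.29 = 0.639710 + 0.276793 = 0.916503
Of this, 0.276793 comes from 0.95446×0.29 (the overloaded truck=true cases).
Hence the posterior is 0.276793/0.916503 ≈ 0.3020.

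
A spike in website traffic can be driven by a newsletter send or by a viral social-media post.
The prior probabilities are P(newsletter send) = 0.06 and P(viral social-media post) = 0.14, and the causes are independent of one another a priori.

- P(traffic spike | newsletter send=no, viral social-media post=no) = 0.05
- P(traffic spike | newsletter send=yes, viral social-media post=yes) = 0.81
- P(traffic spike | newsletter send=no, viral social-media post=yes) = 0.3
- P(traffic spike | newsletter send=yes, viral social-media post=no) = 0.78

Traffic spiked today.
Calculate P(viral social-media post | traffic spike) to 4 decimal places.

P(traffic spike) = 0.05·0.94·0.86 + 0.3·0.94·0.14 + 0.78·0.06·0.86 + 0.81·0.06·0.14 = 0.040420 + 0.039480 + 0.040248 + 0.006804 = 0.126952
The viral social-media post-present share is 0.039480 + 0.006804 = 0.046284.
Hence the posterior is 0.046284/0.126952 ≈ 0.3646.

P(viral social-media post | traffic spike) ≈ 0.3646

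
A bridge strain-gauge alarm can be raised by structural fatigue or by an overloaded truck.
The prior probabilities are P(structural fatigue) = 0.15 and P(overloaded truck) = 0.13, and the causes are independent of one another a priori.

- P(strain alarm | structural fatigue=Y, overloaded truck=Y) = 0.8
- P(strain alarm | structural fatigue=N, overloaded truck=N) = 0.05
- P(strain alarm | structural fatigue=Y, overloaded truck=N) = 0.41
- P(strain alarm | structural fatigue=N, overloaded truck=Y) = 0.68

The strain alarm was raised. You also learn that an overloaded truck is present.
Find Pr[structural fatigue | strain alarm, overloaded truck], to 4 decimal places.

P(strain alarm | overloaded truck) = 0.68*0.85 + 0.8*0.15 = 0.578000 + 0.120000 = 0.698000
Restricting to configurations with structural fatigue present: 0.8*0.15 = 0.120000.
So P(structural fatigue | strain alarm, overloaded truck) = 0.120000/0.698000 ≈ 0.1719.

Pr[structural fatigue | strain alarm, overloaded truck] ≈ 0.1719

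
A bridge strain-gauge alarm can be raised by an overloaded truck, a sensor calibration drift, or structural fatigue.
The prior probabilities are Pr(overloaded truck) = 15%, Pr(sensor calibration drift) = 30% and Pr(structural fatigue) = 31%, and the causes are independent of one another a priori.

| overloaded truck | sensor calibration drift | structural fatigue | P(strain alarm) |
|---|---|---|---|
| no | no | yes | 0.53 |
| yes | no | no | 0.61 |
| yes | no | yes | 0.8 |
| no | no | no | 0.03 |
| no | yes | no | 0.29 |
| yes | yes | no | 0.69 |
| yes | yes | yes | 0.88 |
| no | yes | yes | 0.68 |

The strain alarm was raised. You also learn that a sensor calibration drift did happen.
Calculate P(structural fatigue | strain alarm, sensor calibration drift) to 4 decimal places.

P(structural fatigue | strain alarm, sensor calibration drift) ≈ 0.4768

P(strain alarm | sensor calibration drift) = 0.29×0.85×0.69 + 0.68×0.85×0.31 + 0.69×0.15×0.69 + 0.88×0.15×0.31 = 0.170085 + 0.179180 + 0.071415 + 0.040920 = 0.461600
Restricting to configurations with structural fatigue present: 0.179180 + 0.040920 = 0.220100.
So P(structural fatigue | strain alarm, sensor calibration drift) = 0.220100/0.461600 ≈ 0.4768.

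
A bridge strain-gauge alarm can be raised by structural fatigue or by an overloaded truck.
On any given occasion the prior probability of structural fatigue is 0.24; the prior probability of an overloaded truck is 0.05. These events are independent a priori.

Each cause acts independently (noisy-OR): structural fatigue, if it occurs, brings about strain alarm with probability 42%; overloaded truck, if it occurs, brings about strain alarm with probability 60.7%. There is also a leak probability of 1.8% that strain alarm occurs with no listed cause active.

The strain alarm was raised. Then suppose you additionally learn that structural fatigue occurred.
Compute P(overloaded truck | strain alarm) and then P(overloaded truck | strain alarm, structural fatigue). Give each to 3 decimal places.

P(overloaded truck | strain alarm) ≈ 0.227; P(overloaded truck | strain alarm, structural fatigue) ≈ 0.087

Under noisy-OR, P(strain alarm | causes) = 1 − (1−0.018)·∏(1−qᵢ) over the active causes.
Weight on overloaded truck=true, given the evidence: 0.023335 + 0.009314 = 0.032649
The normalizing constant is 0.018·0.76·0.95 + 0.614074·0.76·0.05 + 0.43044·0.24·0.95 + 0.776163·0.24·0.05 = 0.143785
P(overloaded truck | strain alarm) = 0.032649/0.143785 ≈ 0.227

Now condition on the additional information:
By total probability over both values of overloaded truck:
  P(strain alarm | structural fatigue) = 0.43044·0.95 + 0.776163·0.05
        = 0.408918 + 0.038808 = 0.447726
The terms with overloaded truck present sum to 0.038808, so
  P(overloaded truck | strain alarm, structural fatigue) = 0.038808 / 0.447726 ≈ 0.087
This is intercausal reasoning (explaining away): once structural fatigue accounts for the strain alarm, overloaded truck becomes less likely.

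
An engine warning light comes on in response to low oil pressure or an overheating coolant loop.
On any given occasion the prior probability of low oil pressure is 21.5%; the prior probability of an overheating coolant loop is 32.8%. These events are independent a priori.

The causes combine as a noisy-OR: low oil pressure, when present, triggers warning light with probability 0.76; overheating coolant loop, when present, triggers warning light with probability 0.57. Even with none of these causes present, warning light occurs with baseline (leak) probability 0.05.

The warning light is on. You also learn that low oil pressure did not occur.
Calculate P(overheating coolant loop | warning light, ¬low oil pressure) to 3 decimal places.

P(overheating coolant loop | warning light, ¬low oil pressure) ≈ 0.852

Under noisy-OR, P(warning light | causes) = 1 − (1−0.05)·∏(1−qᵢ) over the active causes.
P(warning light | ¬low oil pressure) = 0.05×0.672 + 0.5915×0.328 = 0.033600 + 0.194012 = 0.227612
Restricting to configurations with overheating coolant loop present: 0.5915×0.328 = 0.194012.
So P(overheating coolant loop | warning light, ¬low oil pressure) = 0.194012/0.227612 ≈ 0.852.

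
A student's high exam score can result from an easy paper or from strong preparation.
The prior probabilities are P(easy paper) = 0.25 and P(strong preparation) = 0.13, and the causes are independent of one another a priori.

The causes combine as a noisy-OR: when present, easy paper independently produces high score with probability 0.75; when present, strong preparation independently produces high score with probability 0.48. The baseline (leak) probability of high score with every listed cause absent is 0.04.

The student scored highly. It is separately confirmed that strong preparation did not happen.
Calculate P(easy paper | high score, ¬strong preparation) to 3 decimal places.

P(easy paper | high score, ¬strong preparation) ≈ 0.864

Under noisy-OR, P(high score | causes) = 1 − (1−0.04)·∏(1−qᵢ) over the active causes.
By total probability over both values of easy paper:
  P(high score | ¬strong preparation) = 0.04×0.75 + 0.76×0.25
        = 0.030000 + 0.190000 = 0.220000
Keeping only the easy paper-present terms gives 0.190000, so
  P(easy paper | high score, ¬strong preparation) = 0.190000 / 0.220000 ≈ 0.864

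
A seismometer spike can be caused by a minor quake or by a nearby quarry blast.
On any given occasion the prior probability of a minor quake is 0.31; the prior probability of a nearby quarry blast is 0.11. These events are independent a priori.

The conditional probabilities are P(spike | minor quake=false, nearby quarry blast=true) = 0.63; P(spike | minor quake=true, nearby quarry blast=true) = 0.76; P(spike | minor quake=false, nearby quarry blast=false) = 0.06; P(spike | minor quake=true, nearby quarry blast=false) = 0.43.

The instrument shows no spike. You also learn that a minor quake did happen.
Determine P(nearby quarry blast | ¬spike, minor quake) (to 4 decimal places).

By total probability over both values of nearby quarry blast:
  P(¬spike | minor quake) = 0.57×0.89 + 0.24×0.11
        = 0.507300 + 0.026400 = 0.533700
The terms with nearby quarry blast present sum to 0.026400, so
  P(nearby quarry blast | ¬spike, minor quake) = 0.026400 / 0.533700 ≈ 0.0495

P(nearby quarry blast | ¬spike, minor quake) ≈ 0.0495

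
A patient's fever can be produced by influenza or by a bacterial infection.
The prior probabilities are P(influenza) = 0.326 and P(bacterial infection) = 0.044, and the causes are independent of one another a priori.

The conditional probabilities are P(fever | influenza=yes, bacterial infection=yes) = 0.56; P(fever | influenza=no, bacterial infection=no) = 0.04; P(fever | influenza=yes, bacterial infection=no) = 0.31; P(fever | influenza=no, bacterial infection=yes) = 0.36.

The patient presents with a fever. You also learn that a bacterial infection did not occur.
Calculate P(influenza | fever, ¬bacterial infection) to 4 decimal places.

By total probability over both values of influenza:
  P(fever | ¬bacterial infection) = 0.04×0.674 + 0.31×0.326
        = 0.026960 + 0.101060 = 0.128020
Configurations with influenza contribute 0.101060, so
  P(influenza | fever, ¬bacterial infection) = 0.101060 / 0.128020 ≈ 0.7894

P(influenza | fever, ¬bacterial infection) ≈ 0.7894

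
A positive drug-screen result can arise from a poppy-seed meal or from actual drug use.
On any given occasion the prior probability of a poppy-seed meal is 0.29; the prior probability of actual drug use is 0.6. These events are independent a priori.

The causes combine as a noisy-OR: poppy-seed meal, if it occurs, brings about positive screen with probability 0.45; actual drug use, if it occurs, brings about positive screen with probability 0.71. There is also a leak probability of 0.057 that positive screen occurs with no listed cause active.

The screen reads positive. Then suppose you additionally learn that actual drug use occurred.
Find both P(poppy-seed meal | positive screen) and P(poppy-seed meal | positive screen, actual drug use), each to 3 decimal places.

Under noisy-OR, P(positive screen | causes) = 1 − (1−0.057)·∏(1−qᵢ) over the active causes.
Weight on poppy-seed meal=true, given the evidence: 0.055837 + 0.147829 = 0.203666
Denominator P(positive screen): 0.057×0.71×0.4 + 0.72653×0.71×0.6 + 0.48135×0.29×0.4 + 0.849591×0.29×0.6 = 0.529356
P(poppy-seed meal | positive screen) = 0.203666/0.529356 ≈ 0.385

Now condition on the additional information:
Sum P(positive screen|·) weighted by the priors over both values of poppy-seed meal:
  P(positive screen | actual drug use) = 0.72653·0.71 + 0.849591·0.29
        = 0.515836 + 0.246381 = 0.762217
The terms with poppy-seed meal present sum to 0.246381, so
  P(poppy-seed meal | positive screen, actual drug use) = 0.246381 / 0.762217 ≈ 0.323
This is intercausal reasoning (explaining away): once actual drug use accounts for the positive screen, poppy-seed meal becomes less likely.

P(poppy-seed meal | positive screen) ≈ 0.385; P(poppy-seed meal | positive screen, actual drug use) ≈ 0.323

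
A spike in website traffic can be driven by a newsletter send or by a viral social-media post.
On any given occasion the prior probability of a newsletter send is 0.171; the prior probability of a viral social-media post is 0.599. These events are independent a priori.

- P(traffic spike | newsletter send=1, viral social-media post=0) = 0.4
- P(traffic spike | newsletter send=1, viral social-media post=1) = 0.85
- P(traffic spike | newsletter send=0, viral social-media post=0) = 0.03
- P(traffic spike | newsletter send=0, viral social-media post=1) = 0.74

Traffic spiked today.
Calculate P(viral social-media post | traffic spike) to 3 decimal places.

P(traffic spike) = 0.03×0.829×0.401 + 0.74×0.829×0.599 + 0.4×0.171×0.401 + 0.85×0.171×0.599 = 0.009973 + 0.367463 + 0.027428 + 0.087065 = 0.491929
The viral social-media post-present share is 0.367463 + 0.087065 = 0.454528.
P(viral social-media post | traffic spike) = 0.454528 / 0.491929 ≈ 0.924

P(viral social-media post | traffic spike) ≈ 0.924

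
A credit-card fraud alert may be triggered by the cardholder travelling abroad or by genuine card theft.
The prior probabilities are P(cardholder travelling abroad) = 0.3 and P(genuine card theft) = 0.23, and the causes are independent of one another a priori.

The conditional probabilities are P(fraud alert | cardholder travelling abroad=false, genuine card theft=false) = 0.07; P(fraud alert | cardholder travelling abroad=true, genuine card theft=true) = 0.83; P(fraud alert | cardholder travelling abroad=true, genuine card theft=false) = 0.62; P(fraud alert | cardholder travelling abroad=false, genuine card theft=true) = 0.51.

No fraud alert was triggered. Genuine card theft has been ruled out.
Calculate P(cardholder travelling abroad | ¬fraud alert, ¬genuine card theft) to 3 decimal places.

Numerator (weight on configurations with cardholder travelling abroad): 0.38*0.3 = 0.114000
Denominator P(¬fraud alert | ¬genuine card theft): 0.93*0.7 + 0.38*0.3 = 0.765000
P(cardholder travelling abroad | ¬fraud alert, ¬genuine card theft) = 0.114000/0.765000 ≈ 0.149

P(cardholder travelling abroad | ¬fraud alert, ¬genuine card theft) ≈ 0.149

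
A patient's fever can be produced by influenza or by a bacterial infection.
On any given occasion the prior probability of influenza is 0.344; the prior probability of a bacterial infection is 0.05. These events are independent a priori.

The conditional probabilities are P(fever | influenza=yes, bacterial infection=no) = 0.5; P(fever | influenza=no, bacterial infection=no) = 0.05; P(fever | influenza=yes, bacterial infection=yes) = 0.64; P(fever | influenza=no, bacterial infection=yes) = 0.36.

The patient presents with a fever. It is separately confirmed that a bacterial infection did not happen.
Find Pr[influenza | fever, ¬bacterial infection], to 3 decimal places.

P(fever | ¬bacterial infection) = 0.05*0.656 + 0.5*0.344 = 0.032800 + 0.172000 = 0.204800
Restricting to configurations with influenza present: 0.5*0.344 = 0.172000.
Hence the posterior is 0.172000/0.204800 ≈ 0.840.

Pr[influenza | fever, ¬bacterial infection] ≈ 0.840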